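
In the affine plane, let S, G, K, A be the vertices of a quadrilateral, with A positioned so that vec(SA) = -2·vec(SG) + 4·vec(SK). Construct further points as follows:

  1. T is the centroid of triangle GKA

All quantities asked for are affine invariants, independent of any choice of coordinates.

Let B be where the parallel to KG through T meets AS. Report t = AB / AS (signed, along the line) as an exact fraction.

Assign S = (0, 0), G = (1, 0), K = (0, 1), A = (-2, 4) — the answer is frame-independent, so this choice is without loss of generality.
1. T is the centroid of triangle GKA ⇒ T = (-1/3, 5/3)
through T parallel to KG: direction (1, -1); meets AS at B = (-4/3, 8/3)
B = A + t·(S−A) with t = 1/3

t = 1/3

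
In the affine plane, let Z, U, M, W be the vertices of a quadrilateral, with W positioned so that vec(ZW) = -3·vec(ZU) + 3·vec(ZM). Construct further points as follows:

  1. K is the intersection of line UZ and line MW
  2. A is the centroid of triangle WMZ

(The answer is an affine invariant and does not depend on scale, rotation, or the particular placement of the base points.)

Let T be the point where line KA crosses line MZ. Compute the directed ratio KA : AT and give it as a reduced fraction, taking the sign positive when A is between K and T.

KA:AT = -5/2

Work in coordinates with Z = (0, 0), U = (1, 0), M = (0, 1), W = (-3, 3).
1. K is the intersection of line UZ and line MW ⇒ K = (3/2, 0)
2. A is the centroid of triangle WMZ ⇒ A = (-1, 4/3)
line KA meets MZ at T = (0, 4/5)
A = K + t·(T−K) with t = 5/3, so KA:AT = 5/3:-2/3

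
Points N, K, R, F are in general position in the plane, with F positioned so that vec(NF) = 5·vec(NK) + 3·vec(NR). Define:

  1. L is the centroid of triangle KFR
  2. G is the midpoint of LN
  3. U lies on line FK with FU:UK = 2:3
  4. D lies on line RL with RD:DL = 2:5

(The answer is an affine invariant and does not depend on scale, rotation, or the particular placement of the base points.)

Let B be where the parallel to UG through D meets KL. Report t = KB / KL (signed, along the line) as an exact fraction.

Assign N = (0, 0), K = (1, 0), R = (0, 1), F = (5, 3) — the answer is frame-independent, so this choice is without loss of generality.
1. L is the centroid of triangle KFR ⇒ L = (2, 4/3)
2. G is the midpoint of LN ⇒ G = (1, 2/3)
3. U lies on line FK with FU:UK = 2:3 ⇒ U = (17/5, 9/5)
4. D lies on line RL with RD:DL = 2:5 ⇒ D = (4/7, 23/21)
through D parallel to UG: direction (-12/5, -17/15); meets KL at B = (544/217, 436/217)
B = K + t·(L−K) with t = 327/217

t = 327/217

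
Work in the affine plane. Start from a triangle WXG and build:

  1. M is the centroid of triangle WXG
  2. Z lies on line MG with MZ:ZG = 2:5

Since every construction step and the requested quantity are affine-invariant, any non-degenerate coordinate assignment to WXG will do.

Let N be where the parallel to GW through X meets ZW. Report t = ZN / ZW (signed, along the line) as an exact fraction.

Set W = (0, 0), X = (1, 0), G = (0, 1); any affine frame gives the same invariant.
1. M is the centroid of triangle WXG ⇒ M = (1/3, 1/3)
2. Z lies on line MG with MZ:ZG = 2:5 ⇒ Z = (5/21, 11/21)
through X parallel to GW: direction (0, -1); meets ZW at N = (1, 11/5)
N = Z + t·(W−Z) with t = -16/5

t = -16/5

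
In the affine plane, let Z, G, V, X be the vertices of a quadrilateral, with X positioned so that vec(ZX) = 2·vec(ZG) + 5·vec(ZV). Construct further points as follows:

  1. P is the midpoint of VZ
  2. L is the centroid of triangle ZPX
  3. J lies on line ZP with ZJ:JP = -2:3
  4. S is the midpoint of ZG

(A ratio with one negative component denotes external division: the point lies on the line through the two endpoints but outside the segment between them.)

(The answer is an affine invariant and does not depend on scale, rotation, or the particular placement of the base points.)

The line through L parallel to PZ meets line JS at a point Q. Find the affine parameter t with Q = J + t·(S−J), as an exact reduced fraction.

t = 4/3

Choose coordinates Z = (0, 0), G = (1, 0), V = (0, 1), X = (2, 5).
1. P is the midpoint of VZ ⇒ P = (0, 1/2)
2. L is the centroid of triangle ZPX ⇒ L = (2/3, 11/6)
3. J lies on line ZP with ZJ:JP = -2:3 ⇒ J = (0, -1)
4. S is the midpoint of ZG ⇒ S = (1/2, 0)
through L parallel to PZ: direction (0, -1/2); meets JS at Q = (2/3, 1/3)
Q = J + t·(S−J) with t = 4/3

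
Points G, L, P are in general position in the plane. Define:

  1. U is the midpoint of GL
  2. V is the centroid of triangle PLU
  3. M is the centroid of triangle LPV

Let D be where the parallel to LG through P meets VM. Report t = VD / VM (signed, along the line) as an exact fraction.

Work in coordinates with G = (0, 0), L = (1, 0), P = (0, 1).
1. U is the midpoint of GL ⇒ U = (1/2, 0)
2. V is the centroid of triangle PLU ⇒ V = (1/2, 1/3)
3. M is the centroid of triangle LPV ⇒ M = (1/2, 4/9)
through P parallel to LG: direction (-1, 0); meets VM at D = (1/2, 1)
D = V + t·(M−V) with t = 6

t = 6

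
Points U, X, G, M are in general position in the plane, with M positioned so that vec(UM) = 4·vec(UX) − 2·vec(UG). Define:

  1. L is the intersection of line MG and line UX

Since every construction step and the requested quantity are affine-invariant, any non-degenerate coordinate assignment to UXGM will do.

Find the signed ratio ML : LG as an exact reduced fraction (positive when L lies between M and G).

Work in coordinates with U = (0, 0), X = (1, 0), G = (0, 1), M = (4, -2).
1. L is the intersection of line MG and line UX ⇒ L = (4/3, 0)
L = M + t·(G−M) with t = 2/3, so ML:LG = t:(1−t) = 2/3:1/3

ML:LG = 2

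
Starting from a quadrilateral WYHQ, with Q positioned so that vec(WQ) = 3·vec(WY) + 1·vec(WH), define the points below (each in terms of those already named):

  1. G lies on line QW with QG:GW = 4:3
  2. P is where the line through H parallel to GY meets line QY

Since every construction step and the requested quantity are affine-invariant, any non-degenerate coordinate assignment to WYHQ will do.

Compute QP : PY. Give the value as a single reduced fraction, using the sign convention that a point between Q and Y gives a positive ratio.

QP:PY = -9/5

Assign W = (0, 0), Y = (1, 0), H = (0, 1), Q = (3, 1) — the answer is frame-independent, so this choice is without loss of generality.
1. G lies on line QW with QG:GW = 4:3 ⇒ G = (9/7, 3/7)
2. P is where the line through H parallel to GY meets line QY ⇒ P = (-3/2, -5/4)
P = Q + t·(Y−Q) with t = 9/4, so QP:PY = t:(1−t) = 9/4:-5/4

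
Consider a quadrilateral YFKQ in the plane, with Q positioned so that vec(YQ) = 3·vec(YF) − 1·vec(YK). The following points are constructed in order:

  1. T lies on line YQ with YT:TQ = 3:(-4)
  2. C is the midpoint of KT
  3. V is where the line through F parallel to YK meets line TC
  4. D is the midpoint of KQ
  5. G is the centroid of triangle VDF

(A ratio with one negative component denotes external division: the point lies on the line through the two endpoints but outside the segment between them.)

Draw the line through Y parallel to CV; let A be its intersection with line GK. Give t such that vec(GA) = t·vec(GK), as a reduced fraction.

Set Y = (0, 0), F = (1, 0), K = (0, 1), Q = (3, -1); any affine frame gives the same invariant.
1. T lies on line YQ with YT:TQ = 3:(-4) ⇒ T = (-9, 3)
2. C is the midpoint of KT ⇒ C = (-9/2, 2)
3. V is where the line through F parallel to YK meets line TC ⇒ V = (1, 7/9)
4. D is the midpoint of KQ ⇒ D = (3/2, 0)
5. G is the centroid of triangle VDF ⇒ G = (7/6, 7/27)
through Y parallel to CV: direction (11/2, -11/9); meets GK at A = (63/26, -7/13)
A = G + t·(K−G) with t = -14/13

t = -14/13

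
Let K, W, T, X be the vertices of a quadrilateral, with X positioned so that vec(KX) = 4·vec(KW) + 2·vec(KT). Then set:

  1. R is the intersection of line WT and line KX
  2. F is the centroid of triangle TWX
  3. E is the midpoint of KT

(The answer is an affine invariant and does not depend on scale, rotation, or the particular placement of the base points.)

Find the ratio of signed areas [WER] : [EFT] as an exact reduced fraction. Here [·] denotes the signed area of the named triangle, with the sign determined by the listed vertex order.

[WER]:[EFT] = -1/5

Choose coordinates K = (0, 0), W = (1, 0), T = (0, 1), X = (4, 2).
1. R is the intersection of line WT and line KX ⇒ R = (2/3, 1/3)
2. F is the centroid of triangle TWX ⇒ F = (5/3, 1)
3. E is the midpoint of KT ⇒ E = (0, 1/2)
2·[WER] = -1/6, 2·[EFT] = 5/6
[WER]:[EFT] = -1/6:5/6 = -1/5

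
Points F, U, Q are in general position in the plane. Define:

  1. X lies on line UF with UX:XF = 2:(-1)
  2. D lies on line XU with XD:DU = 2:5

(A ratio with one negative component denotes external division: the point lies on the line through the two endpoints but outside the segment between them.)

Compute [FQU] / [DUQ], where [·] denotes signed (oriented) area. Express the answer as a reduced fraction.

Choose coordinates F = (0, 0), U = (1, 0), Q = (0, 1).
1. X lies on line UF with UX:XF = 2:(-1) ⇒ X = (-1, 0)
2. D lies on line XU with XD:DU = 2:5 ⇒ D = (-3/7, 0)
2·[FQU] = -1, 2·[DUQ] = 10/7
[FQU]:[DUQ] = -1:10/7 = -7/10

[FQU]:[DUQ] = -7/10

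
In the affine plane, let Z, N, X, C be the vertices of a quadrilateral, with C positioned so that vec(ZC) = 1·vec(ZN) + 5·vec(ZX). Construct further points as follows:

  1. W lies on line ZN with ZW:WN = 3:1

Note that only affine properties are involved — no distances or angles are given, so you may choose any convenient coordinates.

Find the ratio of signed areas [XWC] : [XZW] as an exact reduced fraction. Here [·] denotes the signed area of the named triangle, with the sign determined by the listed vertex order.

Work in coordinates with Z = (0, 0), N = (1, 0), X = (0, 1), C = (1, 5).
1. W lies on line ZN with ZW:WN = 3:1 ⇒ W = (3/4, 0)
2·[XWC] = 4, 2·[XZW] = 3/4
[XWC]:[XZW] = 4:3/4 = 16/3

[XWC]:[XZW] = 16/3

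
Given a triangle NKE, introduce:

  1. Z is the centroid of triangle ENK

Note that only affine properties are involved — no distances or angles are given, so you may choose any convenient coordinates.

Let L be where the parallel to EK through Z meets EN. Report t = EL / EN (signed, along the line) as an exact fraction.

Choose coordinates N = (0, 0), K = (1, 0), E = (0, 1).
1. Z is the centroid of triangle ENK ⇒ Z = (1/3, 1/3)
through Z parallel to EK: direction (1, -1); meets EN at L = (0, 2/3)
L = E + t·(N−E) with t = 1/3

t = 1/3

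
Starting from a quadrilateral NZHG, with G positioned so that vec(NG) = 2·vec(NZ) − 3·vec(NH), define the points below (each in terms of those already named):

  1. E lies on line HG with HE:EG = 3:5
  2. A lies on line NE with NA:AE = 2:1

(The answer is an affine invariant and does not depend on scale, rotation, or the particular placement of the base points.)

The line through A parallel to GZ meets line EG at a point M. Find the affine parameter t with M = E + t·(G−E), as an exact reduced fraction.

t = -7/15

Set N = (0, 0), Z = (1, 0), H = (0, 1), G = (2, -3); any affine frame gives the same invariant.
1. E lies on line HG with HE:EG = 3:5 ⇒ E = (3/4, -1/2)
2. A lies on line NE with NA:AE = 2:1 ⇒ A = (1/2, -1/3)
through A parallel to GZ: direction (-1, 3); meets EG at M = (1/6, 2/3)
M = E + t·(G−E) with t = -7/15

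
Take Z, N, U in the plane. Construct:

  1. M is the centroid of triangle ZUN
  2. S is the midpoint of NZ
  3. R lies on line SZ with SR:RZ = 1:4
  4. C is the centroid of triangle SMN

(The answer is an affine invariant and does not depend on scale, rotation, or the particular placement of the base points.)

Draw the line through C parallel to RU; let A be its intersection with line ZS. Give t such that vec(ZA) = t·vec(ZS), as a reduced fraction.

Choose coordinates Z = (0, 0), N = (1, 0), U = (0, 1).
1. M is the centroid of triangle ZUN ⇒ M = (1/3, 1/3)
2. S is the midpoint of NZ ⇒ S = (1/2, 0)
3. R lies on line SZ with SR:RZ = 1:4 ⇒ R = (2/5, 0)
4. C is the centroid of triangle SMN ⇒ C = (11/18, 1/9)
through C parallel to RU: direction (-2/5, 1); meets ZS at A = (59/90, 0)
A = Z + t·(S−Z) with t = 59/45

t = 59/45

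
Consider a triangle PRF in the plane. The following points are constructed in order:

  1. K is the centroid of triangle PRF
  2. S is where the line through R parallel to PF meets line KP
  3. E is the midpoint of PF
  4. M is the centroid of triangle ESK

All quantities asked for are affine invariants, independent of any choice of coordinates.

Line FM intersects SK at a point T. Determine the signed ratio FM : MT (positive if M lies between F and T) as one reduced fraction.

FM:MT = 5

Choose coordinates P = (0, 0), R = (1, 0), F = (0, 1).
1. K is the centroid of triangle PRF ⇒ K = (1/3, 1/3)
2. S is where the line through R parallel to PF meets line KP ⇒ S = (1, 1)
3. E is the midpoint of PF ⇒ E = (0, 1/2)
4. M is the centroid of triangle ESK ⇒ M = (4/9, 11/18)
line FM meets SK at T = (8/15, 8/15)
M = F + t·(T−F) with t = 5/6, so FM:MT = 5/6:1/6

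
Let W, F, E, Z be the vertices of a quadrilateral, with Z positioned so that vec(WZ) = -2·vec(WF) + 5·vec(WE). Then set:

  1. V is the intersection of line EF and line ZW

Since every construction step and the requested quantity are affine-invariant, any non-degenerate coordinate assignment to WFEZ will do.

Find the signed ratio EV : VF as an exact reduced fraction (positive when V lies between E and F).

EV:VF = -2/5

Choose coordinates W = (0, 0), F = (1, 0), E = (0, 1), Z = (-2, 5).
1. V is the intersection of line EF and line ZW ⇒ V = (-2/3, 5/3)
V = E + t·(F−E) with t = -2/3, so EV:VF = t:(1−t) = -2/3:5/3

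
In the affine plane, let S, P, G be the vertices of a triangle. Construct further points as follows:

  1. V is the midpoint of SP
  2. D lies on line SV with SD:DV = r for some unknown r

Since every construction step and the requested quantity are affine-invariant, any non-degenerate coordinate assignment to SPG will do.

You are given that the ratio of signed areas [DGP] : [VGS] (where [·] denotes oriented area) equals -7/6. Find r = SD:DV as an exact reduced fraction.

Work in coordinates with S = (0, 0), P = (1, 0), G = (0, 1).
1. V is the midpoint of SP ⇒ V = (1/2, 0)
2. With SD:DV = r, write λ = r/(r+1) so D = S + λ·(V−S); D is affine-linear in λ
Every point depending on D is an affine combination of D and λ-independent points, so each such coordinate is linear in λ; the λ² term in each signed area is a multiple of (V−S)×(V−S) = 0, so 2·[DGP] and 2·[VGS] are each linear in λ. Evaluating at λ=0 and λ=1:
  2·[DGP] = 1/2·λ − 1,   2·[VGS] = 1/2
So [DGP]:[VGS] = (1/2·λ − 1) / (1/2). Setting this equal to -7/6:
  1/2·λ − 1 = -7/6·(1/2)  ⇒  λ = 5/6
Then r = λ/(1−λ) = (5/6)/(1/6) = 5. Check: with r = 5, D = (5/12, 0) and [DGP]:[VGS] = -7/6 as required.

r = 5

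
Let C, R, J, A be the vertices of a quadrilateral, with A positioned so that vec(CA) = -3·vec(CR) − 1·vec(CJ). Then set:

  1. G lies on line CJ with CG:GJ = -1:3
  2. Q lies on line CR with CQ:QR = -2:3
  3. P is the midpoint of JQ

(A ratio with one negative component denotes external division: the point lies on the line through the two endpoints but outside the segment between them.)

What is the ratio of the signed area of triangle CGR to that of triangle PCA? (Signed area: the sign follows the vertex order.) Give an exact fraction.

[CGR]:[PCA] = -1/5

Set C = (0, 0), R = (1, 0), J = (0, 1), A = (-3, -1); any affine frame gives the same invariant.
1. G lies on line CJ with CG:GJ = -1:3 ⇒ G = (0, -1/2)
2. Q lies on line CR with CQ:QR = -2:3 ⇒ Q = (-2, 0)
3. P is the midpoint of JQ ⇒ P = (-1, 1/2)
2·[CGR] = 1/2, 2·[PCA] = -5/2
[CGR]:[PCA] = 1/2:-5/2 = -1/5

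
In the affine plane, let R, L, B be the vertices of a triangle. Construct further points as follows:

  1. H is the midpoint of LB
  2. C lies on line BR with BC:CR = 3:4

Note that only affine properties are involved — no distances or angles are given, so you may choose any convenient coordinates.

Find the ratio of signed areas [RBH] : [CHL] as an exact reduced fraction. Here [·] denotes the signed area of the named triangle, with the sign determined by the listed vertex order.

[RBH]:[CHL] = 7/3

Set R = (0, 0), L = (1, 0), B = (0, 1); any affine frame gives the same invariant.
1. H is the midpoint of LB ⇒ H = (1/2, 1/2)
2. C lies on line BR with BC:CR = 3:4 ⇒ C = (0, 4/7)
2·[RBH] = -1/2, 2·[CHL] = -3/14
[RBH]:[CHL] = -1/2:-3/14 = 7/3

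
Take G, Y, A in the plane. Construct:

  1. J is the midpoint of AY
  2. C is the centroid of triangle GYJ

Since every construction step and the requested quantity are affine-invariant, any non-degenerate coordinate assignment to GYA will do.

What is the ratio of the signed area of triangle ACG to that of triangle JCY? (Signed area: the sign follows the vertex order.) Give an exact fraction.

Assign G = (0, 0), Y = (1, 0), A = (0, 1) — the answer is frame-independent, so this choice is without loss of generality.
1. J is the midpoint of AY ⇒ J = (1/2, 1/2)
2. C is the centroid of triangle GYJ ⇒ C = (1/2, 1/6)
2·[ACG] = -1/2, 2·[JCY] = 1/6
[ACG]:[JCY] = -1/2:1/6 = -3

[ACG]:[JCY] = -3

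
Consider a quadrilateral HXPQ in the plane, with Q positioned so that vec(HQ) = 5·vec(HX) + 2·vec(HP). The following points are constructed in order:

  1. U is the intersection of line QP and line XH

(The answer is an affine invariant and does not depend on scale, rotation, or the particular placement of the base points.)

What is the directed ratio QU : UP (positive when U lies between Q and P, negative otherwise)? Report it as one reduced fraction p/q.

QU:UP = -2

Set H = (0, 0), X = (1, 0), P = (0, 1), Q = (5, 2); any affine frame gives the same invariant.
1. U is the intersection of line QP and line XH ⇒ U = (-5, 0)
U = Q + t·(P−Q) with t = 2, so QU:UP = t:(1−t) = 2:-1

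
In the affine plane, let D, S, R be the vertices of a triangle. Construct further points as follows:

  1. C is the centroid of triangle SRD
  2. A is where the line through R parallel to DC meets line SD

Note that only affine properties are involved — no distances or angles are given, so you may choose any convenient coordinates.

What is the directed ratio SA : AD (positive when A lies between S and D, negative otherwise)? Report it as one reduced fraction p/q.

Assign D = (0, 0), S = (1, 0), R = (0, 1) — the answer is frame-independent, so this choice is without loss of generality.
1. C is the centroid of triangle SRD ⇒ C = (1/3, 1/3)
2. A is where the line through R parallel to DC meets line SD ⇒ A = (-1, 0)
A = S + t·(D−S) with t = 2, so SA:AD = t:(1−t) = 2:-1

SA:AD = -2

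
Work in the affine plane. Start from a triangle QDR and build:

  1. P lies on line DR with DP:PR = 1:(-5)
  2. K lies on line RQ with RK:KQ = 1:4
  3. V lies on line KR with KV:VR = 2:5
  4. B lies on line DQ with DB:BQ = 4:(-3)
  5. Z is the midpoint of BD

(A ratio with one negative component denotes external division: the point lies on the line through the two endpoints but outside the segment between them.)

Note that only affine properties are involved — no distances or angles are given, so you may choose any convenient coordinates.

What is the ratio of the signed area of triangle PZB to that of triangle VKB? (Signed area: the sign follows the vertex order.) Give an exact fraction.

Set Q = (0, 0), D = (1, 0), R = (0, 1); any affine frame gives the same invariant.
1. P lies on line DR with DP:PR = 1:(-5) ⇒ P = (5/4, -1/4)
2. K lies on line RQ with RK:KQ = 1:4 ⇒ K = (0, 4/5)
3. V lies on line KR with KV:VR = 2:5 ⇒ V = (0, 6/7)
4. B lies on line DQ with DB:BQ = 4:(-3) ⇒ B = (-3, 0)
5. Z is the midpoint of BD ⇒ Z = (-1, 0)
2·[PZB] = 1/2, 2·[VKB] = -6/35
[PZB]:[VKB] = 1/2:-6/35 = -35/12

[PZB]:[VKB] = -35/12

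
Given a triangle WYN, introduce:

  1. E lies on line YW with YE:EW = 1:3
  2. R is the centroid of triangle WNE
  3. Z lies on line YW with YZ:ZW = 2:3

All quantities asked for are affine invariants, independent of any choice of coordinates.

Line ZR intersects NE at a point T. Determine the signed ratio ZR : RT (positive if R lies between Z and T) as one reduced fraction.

Assign W = (0, 0), Y = (1, 0), N = (0, 1) — the answer is frame-independent, so this choice is without loss of generality.
1. E lies on line YW with YE:EW = 1:3 ⇒ E = (3/4, 0)
2. R is the centroid of triangle WNE ⇒ R = (1/4, 1/3)
3. Z lies on line YW with YZ:ZW = 2:3 ⇒ Z = (3/5, 0)
line ZR meets NE at T = (9/8, -1/2)
R = Z + t·(T−Z) with t = -2/3, so ZR:RT = -2/3:5/3

ZR:RT = -2/5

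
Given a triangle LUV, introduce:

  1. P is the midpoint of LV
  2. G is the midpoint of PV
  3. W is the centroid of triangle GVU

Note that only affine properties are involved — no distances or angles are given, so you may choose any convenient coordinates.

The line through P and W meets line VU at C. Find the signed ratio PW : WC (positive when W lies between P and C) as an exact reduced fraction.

Assign L = (0, 0), U = (1, 0), V = (0, 1) — the answer is frame-independent, so this choice is without loss of generality.
1. P is the midpoint of LV ⇒ P = (0, 1/2)
2. G is the midpoint of PV ⇒ G = (0, 3/4)
3. W is the centroid of triangle GVU ⇒ W = (1/3, 7/12)
line PW meets VU at C = (2/5, 3/5)
W = P + t·(C−P) with t = 5/6, so PW:WC = 5/6:1/6

PW:WC = 5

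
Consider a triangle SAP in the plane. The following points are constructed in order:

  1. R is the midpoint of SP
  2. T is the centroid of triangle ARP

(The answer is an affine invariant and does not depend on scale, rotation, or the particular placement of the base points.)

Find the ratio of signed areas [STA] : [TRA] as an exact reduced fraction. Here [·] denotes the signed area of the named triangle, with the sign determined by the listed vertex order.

[STA]:[TRA] = -3

Assign S = (0, 0), A = (1, 0), P = (0, 1) — the answer is frame-independent, so this choice is without loss of generality.
1. R is the midpoint of SP ⇒ R = (0, 1/2)
2. T is the centroid of triangle ARP ⇒ T = (1/3, 1/2)
2·[STA] = -1/2, 2·[TRA] = 1/6
[STA]:[TRA] = -1/2:1/6 = -3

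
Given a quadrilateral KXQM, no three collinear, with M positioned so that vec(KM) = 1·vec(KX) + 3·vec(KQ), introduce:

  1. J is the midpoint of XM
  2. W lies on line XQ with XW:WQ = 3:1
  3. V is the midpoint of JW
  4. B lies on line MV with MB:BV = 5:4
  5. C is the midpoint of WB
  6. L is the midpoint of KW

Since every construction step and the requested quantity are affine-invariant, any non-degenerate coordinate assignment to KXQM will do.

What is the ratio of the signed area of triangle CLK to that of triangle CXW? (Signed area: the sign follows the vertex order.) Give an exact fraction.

Set K = (0, 0), X = (1, 0), Q = (0, 1), M = (1, 3); any affine frame gives the same invariant.
1. J is the midpoint of XM ⇒ J = (1, 3/2)
2. W lies on line XQ with XW:WQ = 3:1 ⇒ W = (1/4, 3/4)
3. V is the midpoint of JW ⇒ V = (5/8, 9/8)
4. B lies on line MV with MB:BV = 5:4 ⇒ B = (19/24, 47/24)
5. C is the midpoint of WB ⇒ C = (25/48, 65/48)
6. L is the midpoint of KW ⇒ L = (1/8, 3/8)
2·[CLK] = 5/192, 2·[CXW] = -21/32
[CLK]:[CXW] = 5/192:-21/32 = -5/126

[CLK]:[CXW] = -5/126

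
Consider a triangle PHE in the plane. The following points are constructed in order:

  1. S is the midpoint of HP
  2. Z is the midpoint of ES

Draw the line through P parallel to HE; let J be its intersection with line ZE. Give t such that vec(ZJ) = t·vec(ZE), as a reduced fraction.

Assign P = (0, 0), H = (1, 0), E = (0, 1) — the answer is frame-independent, so this choice is without loss of generality.
1. S is the midpoint of HP ⇒ S = (1/2, 0)
2. Z is the midpoint of ES ⇒ Z = (1/4, 1/2)
through P parallel to HE: direction (-1, 1); meets ZE at J = (1, -1)
J = Z + t·(E−Z) with t = -3

t = -3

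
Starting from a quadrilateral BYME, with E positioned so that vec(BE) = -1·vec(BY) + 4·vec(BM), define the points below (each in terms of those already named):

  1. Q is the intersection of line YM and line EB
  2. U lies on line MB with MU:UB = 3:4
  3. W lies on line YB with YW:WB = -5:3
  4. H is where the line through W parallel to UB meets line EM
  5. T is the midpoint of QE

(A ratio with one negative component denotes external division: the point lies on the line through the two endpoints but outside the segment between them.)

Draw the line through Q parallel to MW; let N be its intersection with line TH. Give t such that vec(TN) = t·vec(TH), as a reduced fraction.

Choose coordinates B = (0, 0), Y = (1, 0), M = (0, 1), E = (-1, 4).
1. Q is the intersection of line YM and line EB ⇒ Q = (-1/3, 4/3)
2. U lies on line MB with MU:UB = 3:4 ⇒ U = (0, 4/7)
3. W lies on line YB with YW:WB = -5:3 ⇒ W = (-3/2, 0)
4. H is where the line through W parallel to UB meets line EM ⇒ H = (-3/2, 11/2)
5. T is the midpoint of QE ⇒ T = (-2/3, 8/3)
through Q parallel to MW: direction (-3/2, -1); meets TH at N = (-52/183, 250/183)
N = T + t·(H−T) with t = -28/61

t = -28/61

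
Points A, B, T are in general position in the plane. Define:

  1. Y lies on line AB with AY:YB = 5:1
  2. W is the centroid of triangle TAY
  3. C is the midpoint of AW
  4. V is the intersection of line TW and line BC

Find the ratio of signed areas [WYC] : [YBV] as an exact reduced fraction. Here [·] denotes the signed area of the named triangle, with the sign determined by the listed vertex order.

[WYC]:[YBV] = -95/14

Assign A = (0, 0), B = (1, 0), T = (0, 1) — the answer is frame-independent, so this choice is without loss of generality.
1. Y lies on line AB with AY:YB = 5:1 ⇒ Y = (5/6, 0)
2. W is the centroid of triangle TAY ⇒ W = (5/18, 1/3)
3. C is the midpoint of AW ⇒ C = (5/36, 1/6)
4. V is the intersection of line TW and line BC ⇒ V = (125/342, 7/57)
2·[WYC] = -5/36, 2·[YBV] = 7/342
[WYC]:[YBV] = -5/36:7/342 = -95/14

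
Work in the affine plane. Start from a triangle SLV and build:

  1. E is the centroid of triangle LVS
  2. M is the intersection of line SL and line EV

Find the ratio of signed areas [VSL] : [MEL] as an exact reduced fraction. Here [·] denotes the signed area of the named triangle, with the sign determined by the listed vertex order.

Work in coordinates with S = (0, 0), L = (1, 0), V = (0, 1).
1. E is the centroid of triangle LVS ⇒ E = (1/3, 1/3)
2. M is the intersection of line SL and line EV ⇒ M = (1/2, 0)
2·[VSL] = 1, 2·[MEL] = -1/6
[VSL]:[MEL] = 1:-1/6 = -6

[VSL]:[MEL] = -6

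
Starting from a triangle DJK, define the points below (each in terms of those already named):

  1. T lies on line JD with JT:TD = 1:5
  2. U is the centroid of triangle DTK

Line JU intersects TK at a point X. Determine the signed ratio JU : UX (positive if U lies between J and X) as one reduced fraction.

Choose coordinates D = (0, 0), J = (1, 0), K = (0, 1).
1. T lies on line JD with JT:TD = 1:5 ⇒ T = (5/6, 0)
2. U is the centroid of triangle DTK ⇒ U = (5/18, 1/3)
line JU meets TK at X = (35/48, 1/8)
U = J + t·(X−J) with t = 8/3, so JU:UX = 8/3:-5/3

JU:UX = -8/5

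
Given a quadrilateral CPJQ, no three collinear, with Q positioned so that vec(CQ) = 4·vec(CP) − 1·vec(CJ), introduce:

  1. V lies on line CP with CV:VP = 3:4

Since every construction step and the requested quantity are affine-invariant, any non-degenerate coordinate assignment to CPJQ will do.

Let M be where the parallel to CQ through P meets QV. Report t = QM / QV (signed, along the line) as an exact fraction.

Choose coordinates C = (0, 0), P = (1, 0), J = (0, 1), Q = (4, -1).
1. V lies on line CP with CV:VP = 3:4 ⇒ V = (3/7, 0)
through P parallel to CQ: direction (4, -1); meets QV at M = (-13/3, 4/3)
M = Q + t·(V−Q) with t = 7/3

t = 7/3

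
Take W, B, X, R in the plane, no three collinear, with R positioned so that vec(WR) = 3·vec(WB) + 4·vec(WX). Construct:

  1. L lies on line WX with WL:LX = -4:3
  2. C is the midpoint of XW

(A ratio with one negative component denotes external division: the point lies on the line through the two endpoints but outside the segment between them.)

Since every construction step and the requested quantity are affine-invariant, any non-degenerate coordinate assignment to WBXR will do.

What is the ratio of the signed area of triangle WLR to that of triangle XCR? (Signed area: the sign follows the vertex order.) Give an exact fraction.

[WLR]:[XCR] = -8

Assign W = (0, 0), B = (1, 0), X = (0, 1), R = (3, 4) — the answer is frame-independent, so this choice is without loss of generality.
1. L lies on line WX with WL:LX = -4:3 ⇒ L = (0, 4)
2. C is the midpoint of XW ⇒ C = (0, 1/2)
2·[WLR] = -12, 2·[XCR] = 3/2
[WLR]:[XCR] = -12:3/2 = -8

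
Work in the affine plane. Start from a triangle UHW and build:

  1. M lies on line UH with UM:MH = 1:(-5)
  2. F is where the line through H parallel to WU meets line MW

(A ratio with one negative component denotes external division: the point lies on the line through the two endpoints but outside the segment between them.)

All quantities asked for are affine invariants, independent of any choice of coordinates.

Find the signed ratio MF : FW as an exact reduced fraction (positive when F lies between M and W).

MF:FW = -5/4

Choose coordinates U = (0, 0), H = (1, 0), W = (0, 1).
1. M lies on line UH with UM:MH = 1:(-5) ⇒ M = (-1/4, 0)
2. F is where the line through H parallel to WU meets line MW ⇒ F = (1, 5)
F = M + t·(W−M) with t = 5, so MF:FW = t:(1−t) = 5:-4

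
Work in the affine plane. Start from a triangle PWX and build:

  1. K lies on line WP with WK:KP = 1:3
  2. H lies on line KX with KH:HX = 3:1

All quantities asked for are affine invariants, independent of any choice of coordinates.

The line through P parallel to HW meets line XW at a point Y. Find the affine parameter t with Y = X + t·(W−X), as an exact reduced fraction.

Choose coordinates P = (0, 0), W = (1, 0), X = (0, 1).
1. K lies on line WP with WK:KP = 1:3 ⇒ K = (3/4, 0)
2. H lies on line KX with KH:HX = 3:1 ⇒ H = (3/16, 3/4)
through P parallel to HW: direction (13/16, -3/4); meets XW at Y = (13, -12)
Y = X + t·(W−X) with t = 13

t = 13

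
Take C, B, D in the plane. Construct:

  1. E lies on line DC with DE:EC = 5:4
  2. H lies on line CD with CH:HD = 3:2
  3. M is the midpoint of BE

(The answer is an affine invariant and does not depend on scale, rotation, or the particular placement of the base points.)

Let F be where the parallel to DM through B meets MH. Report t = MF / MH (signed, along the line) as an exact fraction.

Choose coordinates C = (0, 0), B = (1, 0), D = (0, 1).
1. E lies on line DC with DE:EC = 5:4 ⇒ E = (0, 4/9)
2. H lies on line CD with CH:HD = 3:2 ⇒ H = (0, 3/5)
3. M is the midpoint of BE ⇒ M = (1/2, 2/9)
through B parallel to DM: direction (1/2, -7/9); meets MH at F = (43/36, -49/162)
F = M + t·(H−M) with t = -25/18

t = -25/18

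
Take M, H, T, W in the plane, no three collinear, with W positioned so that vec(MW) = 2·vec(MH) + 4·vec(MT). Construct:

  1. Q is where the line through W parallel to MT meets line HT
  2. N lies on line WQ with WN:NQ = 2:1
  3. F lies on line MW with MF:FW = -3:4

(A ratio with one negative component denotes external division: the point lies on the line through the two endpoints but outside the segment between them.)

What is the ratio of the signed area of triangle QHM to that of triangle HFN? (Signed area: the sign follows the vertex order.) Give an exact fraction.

[QHM]:[HFN] = 3/22

Choose coordinates M = (0, 0), H = (1, 0), T = (0, 1), W = (2, 4).
1. Q is where the line through W parallel to MT meets line HT ⇒ Q = (2, -1)
2. N lies on line WQ with WN:NQ = 2:1 ⇒ N = (2, 2/3)
3. F lies on line MW with MF:FW = -3:4 ⇒ F = (-6, -12)
2·[QHM] = 1, 2·[HFN] = 22/3
[QHM]:[HFN] = 1:22/3 = 3/22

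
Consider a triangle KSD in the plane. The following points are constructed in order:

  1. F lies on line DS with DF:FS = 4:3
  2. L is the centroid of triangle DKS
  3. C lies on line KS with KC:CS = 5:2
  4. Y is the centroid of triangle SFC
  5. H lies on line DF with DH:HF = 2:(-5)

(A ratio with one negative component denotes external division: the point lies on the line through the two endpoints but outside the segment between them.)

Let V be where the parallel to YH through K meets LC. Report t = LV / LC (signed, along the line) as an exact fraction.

t = -35/4

Choose coordinates K = (0, 0), S = (1, 0), D = (0, 1).
1. F lies on line DS with DF:FS = 4:3 ⇒ F = (4/7, 3/7)
2. L is the centroid of triangle DKS ⇒ L = (1/3, 1/3)
3. C lies on line KS with KC:CS = 5:2 ⇒ C = (5/7, 0)
4. Y is the centroid of triangle SFC ⇒ Y = (16/21, 1/7)
5. H lies on line DF with DH:HF = 2:(-5) ⇒ H = (-8/21, 29/21)
through K parallel to YH: direction (-8/7, 26/21); meets LC at V = (-3, 13/4)
V = L + t·(C−L) with t = -35/4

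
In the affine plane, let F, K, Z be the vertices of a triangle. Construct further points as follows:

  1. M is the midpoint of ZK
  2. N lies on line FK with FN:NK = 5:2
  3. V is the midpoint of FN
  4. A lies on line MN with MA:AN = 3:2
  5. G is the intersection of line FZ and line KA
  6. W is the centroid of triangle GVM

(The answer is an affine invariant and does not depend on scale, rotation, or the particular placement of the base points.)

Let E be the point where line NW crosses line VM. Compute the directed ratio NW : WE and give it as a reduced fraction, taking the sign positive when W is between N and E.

NW:WE = -96/31

Work in coordinates with F = (0, 0), K = (1, 0), Z = (0, 1).
1. M is the midpoint of ZK ⇒ M = (1/2, 1/2)
2. N lies on line FK with FN:NK = 5:2 ⇒ N = (5/7, 0)
3. V is the midpoint of FN ⇒ V = (5/14, 0)
4. A lies on line MN with MA:AN = 3:2 ⇒ A = (22/35, 1/5)
5. G is the intersection of line FZ and line KA ⇒ G = (0, 7/13)
6. W is the centroid of triangle GVM ⇒ W = (2/7, 9/26)
line NW meets VM at E = (95/224, 15/64)
W = N + t·(E−N) with t = 96/65, so NW:WE = 96/65:-31/65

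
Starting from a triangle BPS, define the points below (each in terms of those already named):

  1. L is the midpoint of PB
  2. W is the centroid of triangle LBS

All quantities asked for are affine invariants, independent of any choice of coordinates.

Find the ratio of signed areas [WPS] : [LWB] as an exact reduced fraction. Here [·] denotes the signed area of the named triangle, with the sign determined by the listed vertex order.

[WPS]:[LWB] = 3

Work in coordinates with B = (0, 0), P = (1, 0), S = (0, 1).
1. L is the midpoint of PB ⇒ L = (1/2, 0)
2. W is the centroid of triangle LBS ⇒ W = (1/6, 1/3)
2·[WPS] = 1/2, 2·[LWB] = 1/6
[WPS]:[LWB] = 1/2:1/6 = 3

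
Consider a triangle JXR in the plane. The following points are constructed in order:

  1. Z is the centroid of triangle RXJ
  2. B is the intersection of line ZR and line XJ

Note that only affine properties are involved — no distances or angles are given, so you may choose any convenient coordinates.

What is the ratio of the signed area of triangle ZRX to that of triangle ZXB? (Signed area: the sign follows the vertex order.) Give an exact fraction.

Set J = (0, 0), X = (1, 0), R = (0, 1); any affine frame gives the same invariant.
1. Z is the centroid of triangle RXJ ⇒ Z = (1/3, 1/3)
2. B is the intersection of line ZR and line XJ ⇒ B = (1/2, 0)
2·[ZRX] = -1/3, 2·[ZXB] = -1/6
[ZRX]:[ZXB] = -1/3:-1/6 = 2

[ZRX]:[ZXB] = 2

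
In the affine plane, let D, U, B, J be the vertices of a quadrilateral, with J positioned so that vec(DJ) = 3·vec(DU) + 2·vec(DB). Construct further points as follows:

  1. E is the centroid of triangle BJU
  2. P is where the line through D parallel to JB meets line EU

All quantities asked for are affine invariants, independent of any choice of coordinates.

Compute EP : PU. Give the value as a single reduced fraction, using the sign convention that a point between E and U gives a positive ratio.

Assign D = (0, 0), U = (1, 0), B = (0, 1), J = (3, 2) — the answer is frame-independent, so this choice is without loss of generality.
1. E is the centroid of triangle BJU ⇒ E = (4/3, 1)
2. P is where the line through D parallel to JB meets line EU ⇒ P = (9/8, 3/8)
P = E + t·(U−E) with t = 5/8, so EP:PU = t:(1−t) = 5/8:3/8

EP:PU = 5/3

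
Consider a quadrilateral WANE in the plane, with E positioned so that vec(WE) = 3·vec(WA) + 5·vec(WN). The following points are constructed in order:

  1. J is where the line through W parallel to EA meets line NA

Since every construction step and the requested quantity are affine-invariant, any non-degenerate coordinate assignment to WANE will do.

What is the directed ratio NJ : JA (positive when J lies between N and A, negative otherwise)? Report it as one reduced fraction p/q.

NJ:JA = 2/5

Choose coordinates W = (0, 0), A = (1, 0), N = (0, 1), E = (3, 5).
1. J is where the line through W parallel to EA meets line NA ⇒ J = (2/7, 5/7)
J = N + t·(A−N) with t = 2/7, so NJ:JA = t:(1−t) = 2/7:5/7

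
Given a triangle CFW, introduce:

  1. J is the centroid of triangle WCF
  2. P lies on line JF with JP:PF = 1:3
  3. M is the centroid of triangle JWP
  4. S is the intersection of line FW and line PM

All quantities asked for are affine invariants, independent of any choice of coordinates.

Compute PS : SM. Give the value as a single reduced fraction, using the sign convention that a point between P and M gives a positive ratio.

PS:SM = -9/7

Choose coordinates C = (0, 0), F = (1, 0), W = (0, 1).
1. J is the centroid of triangle WCF ⇒ J = (1/3, 1/3)
2. P lies on line JF with JP:PF = 1:3 ⇒ P = (1/2, 1/4)
3. M is the centroid of triangle JWP ⇒ M = (5/18, 19/36)
4. S is the intersection of line FW and line PM ⇒ S = (-1/2, 3/2)
S = P + t·(M−P) with t = 9/2, so PS:SM = t:(1−t) = 9/2:-7/2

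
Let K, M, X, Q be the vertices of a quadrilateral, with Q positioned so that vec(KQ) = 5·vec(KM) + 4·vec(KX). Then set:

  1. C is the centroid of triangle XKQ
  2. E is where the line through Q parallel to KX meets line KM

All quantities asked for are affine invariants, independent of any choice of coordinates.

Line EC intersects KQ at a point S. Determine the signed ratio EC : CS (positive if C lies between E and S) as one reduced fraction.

EC:CS = -13

Assign K = (0, 0), M = (1, 0), X = (0, 1), Q = (5, 4) — the answer is frame-independent, so this choice is without loss of generality.
1. C is the centroid of triangle XKQ ⇒ C = (5/3, 5/3)
2. E is where the line through Q parallel to KX meets line KM ⇒ E = (5, 0)
line EC meets KQ at S = (25/13, 20/13)
C = E + t·(S−E) with t = 13/12, so EC:CS = 13/12:-1/12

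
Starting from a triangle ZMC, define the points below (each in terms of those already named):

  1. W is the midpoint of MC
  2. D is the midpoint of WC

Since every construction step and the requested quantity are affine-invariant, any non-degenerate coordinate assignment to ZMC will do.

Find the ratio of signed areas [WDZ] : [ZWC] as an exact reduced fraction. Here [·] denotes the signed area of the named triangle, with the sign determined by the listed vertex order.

Assign Z = (0, 0), M = (1, 0), C = (0, 1) — the answer is frame-independent, so this choice is without loss of generality.
1. W is the midpoint of MC ⇒ W = (1/2, 1/2)
2. D is the midpoint of WC ⇒ D = (1/4, 3/4)
2·[WDZ] = 1/4, 2·[ZWC] = 1/2
[WDZ]:[ZWC] = 1/4:1/2 = 1/2

[WDZ]:[ZWC] = 1/2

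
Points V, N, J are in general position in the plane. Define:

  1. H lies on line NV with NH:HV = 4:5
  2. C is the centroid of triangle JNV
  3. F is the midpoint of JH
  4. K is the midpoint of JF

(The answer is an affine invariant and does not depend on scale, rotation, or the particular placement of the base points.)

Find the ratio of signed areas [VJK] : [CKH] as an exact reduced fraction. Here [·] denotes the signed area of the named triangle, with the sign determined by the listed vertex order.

[VJK]:[CKH] = 5

Set V = (0, 0), N = (1, 0), J = (0, 1); any affine frame gives the same invariant.
1. H lies on line NV with NH:HV = 4:5 ⇒ H = (5/9, 0)
2. C is the centroid of triangle JNV ⇒ C = (1/3, 1/3)
3. F is the midpoint of JH ⇒ F = (5/18, 1/2)
4. K is the midpoint of JF ⇒ K = (5/36, 3/4)
2·[VJK] = -5/36, 2·[CKH] = -1/36
[VJK]:[CKH] = -5/36:-1/36 = 5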